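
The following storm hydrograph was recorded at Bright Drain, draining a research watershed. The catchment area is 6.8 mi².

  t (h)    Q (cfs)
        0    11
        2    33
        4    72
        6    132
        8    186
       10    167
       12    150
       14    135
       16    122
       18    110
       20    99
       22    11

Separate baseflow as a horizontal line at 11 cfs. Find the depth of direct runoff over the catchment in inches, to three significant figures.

d ≈ 0.500 in

Direct runoff: 0.0, 22.0, 61.0, 121.0, 175.0, 156.0, 139.0, 124.0, 111.0, 99.0, 88.0, 0.0 cfs; ΣQ_DR = 1096 cfs.
V = ΣQ_DR · Δt = 1096 × 7200 s = 7.891 × 10^6 ft³.
Over A = 6.8 mi², depth = V / A = 0.500 in.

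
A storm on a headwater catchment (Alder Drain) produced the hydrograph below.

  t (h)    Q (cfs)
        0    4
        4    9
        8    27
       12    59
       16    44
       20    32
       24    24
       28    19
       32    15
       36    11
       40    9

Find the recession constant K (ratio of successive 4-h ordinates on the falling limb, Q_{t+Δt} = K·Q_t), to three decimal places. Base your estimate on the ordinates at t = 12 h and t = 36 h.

K ≈ 0.756

Using the recession-limb readings at t = 12 h and t = 36 h: Q falls from 59 to 11 cfs over 6 intervals.
K = (Q₂/Q₁)^(1/6) = (11/59)^(1/6) = 0.756.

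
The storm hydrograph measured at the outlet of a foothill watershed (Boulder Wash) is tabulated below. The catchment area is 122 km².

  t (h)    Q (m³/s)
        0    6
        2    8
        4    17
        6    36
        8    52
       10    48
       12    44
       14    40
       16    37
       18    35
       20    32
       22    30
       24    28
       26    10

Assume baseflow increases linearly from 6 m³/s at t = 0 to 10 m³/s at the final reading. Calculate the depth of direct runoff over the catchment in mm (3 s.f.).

Direct runoff: 0.00, 1.69, 10.38, 29.08, 44.77, 40.46, 36.15, 31.85, 28.54, 26.23, 22.92, 20.62, 18.31, 0.00 m³/s; ΣQ_DR = 311.0 m³/s.
V = ΣQ_DR · Δt = 311.0 × 7200 s = 2.239 × 10^6 m³.
Over A = 122 km², depth = V / A = 18.4 mm.

d ≈ 18.4 mm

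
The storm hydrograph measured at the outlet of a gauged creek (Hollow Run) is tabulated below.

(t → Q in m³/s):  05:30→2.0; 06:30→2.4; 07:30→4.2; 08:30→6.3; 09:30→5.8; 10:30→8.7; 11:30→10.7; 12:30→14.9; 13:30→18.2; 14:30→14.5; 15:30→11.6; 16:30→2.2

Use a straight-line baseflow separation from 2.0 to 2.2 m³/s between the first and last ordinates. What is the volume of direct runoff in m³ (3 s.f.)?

V ≈ 2.75 × 10^5 m³

Direct-runoff ordinates (Q − Q_b): 0.00, 0.38, 2.16, 4.25, 3.73, 6.61, 8.59, 12.77, 16.05, 12.34, 9.42, 0.00 m³/s.
ΣQ_DR = 76.30 m³/s.
With Δt = 1 h = 3600 s, V = ΣQ_DR · Δt = 76.30 × 3600 = 2.75 × 10^5 m³.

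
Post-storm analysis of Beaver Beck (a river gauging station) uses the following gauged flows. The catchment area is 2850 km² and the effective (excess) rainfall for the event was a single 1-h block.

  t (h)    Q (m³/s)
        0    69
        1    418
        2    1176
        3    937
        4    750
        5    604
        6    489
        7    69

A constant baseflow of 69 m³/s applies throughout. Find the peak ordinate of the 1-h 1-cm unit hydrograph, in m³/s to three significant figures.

Direct runoff: 0.0, 349.0, 1107.0, 868.0, 681.0, 535.0, 420.0, 0.0 m³/s; ΣQ_DR = 3960 m³/s, peak = 1107.0 m³/s.
Runoff depth d = ΣQ_DR·Δt / A = 3960 × 3600 / (2850 km²) = 5.002 mm.
The 1-cm UH is the DRH scaled by (10 mm)/d, so U_p = 1107.0 × 10/5.002 = 2210 m³/s.

U_p ≈ 2210 m³/s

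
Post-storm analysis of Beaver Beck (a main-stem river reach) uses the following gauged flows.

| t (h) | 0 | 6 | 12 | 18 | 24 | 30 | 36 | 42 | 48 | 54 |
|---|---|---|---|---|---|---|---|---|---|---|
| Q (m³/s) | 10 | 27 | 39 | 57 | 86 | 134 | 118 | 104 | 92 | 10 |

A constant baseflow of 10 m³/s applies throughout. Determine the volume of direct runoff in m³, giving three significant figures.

Direct-runoff ordinates (Q − Q_b): 0.0, 17.0, 29.0, 47.0, 76.0, 124.0, 108.0, 94.0, 82.0, 0.0 m³/s.
ΣQ_DR = 577.0 m³/s.
With Δt = 6 h = 21600 s, V = ΣQ_DR · Δt = 577.0 × 21600 = 1.25 × 10^7 m³.

V ≈ 1.25 × 10^7 m³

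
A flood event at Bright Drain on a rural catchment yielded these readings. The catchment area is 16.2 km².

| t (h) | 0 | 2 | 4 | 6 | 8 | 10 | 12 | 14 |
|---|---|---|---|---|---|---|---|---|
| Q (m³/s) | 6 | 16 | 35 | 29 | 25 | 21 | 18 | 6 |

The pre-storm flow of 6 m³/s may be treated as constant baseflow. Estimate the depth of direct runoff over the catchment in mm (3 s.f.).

Direct runoff: 0.0, 10.0, 29.0, 23.0, 19.0, 15.0, 12.0, 0.0 m³/s; ΣQ_DR = 108.0 m³/s.
V = ΣQ_DR · Δt = 108.0 × 7200 s = 7.776 × 10^5 m³.
Over A = 16.2 km², depth = V / A = 48.0 mm.

d ≈ 48.0 mm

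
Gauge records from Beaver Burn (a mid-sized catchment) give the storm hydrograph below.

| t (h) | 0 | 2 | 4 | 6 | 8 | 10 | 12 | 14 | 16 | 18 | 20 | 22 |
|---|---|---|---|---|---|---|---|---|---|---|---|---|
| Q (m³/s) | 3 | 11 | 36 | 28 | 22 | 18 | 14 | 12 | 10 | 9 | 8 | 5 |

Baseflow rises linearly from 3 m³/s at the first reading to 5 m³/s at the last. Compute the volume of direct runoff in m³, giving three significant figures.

V ≈ 9.22 × 10^5 m³

Direct-runoff ordinates (Q − Q_b): 0.00, 7.82, 32.64, 24.45, 18.27, 14.09, 9.91, 7.73, 5.55, 4.36, 3.18, 0.00 m³/s.
ΣQ_DR = 128.0 m³/s.
With Δt = 2 h = 7200 s, V = ΣQ_DR · Δt = 128.0 × 7200 = 9.22 × 10^5 m³.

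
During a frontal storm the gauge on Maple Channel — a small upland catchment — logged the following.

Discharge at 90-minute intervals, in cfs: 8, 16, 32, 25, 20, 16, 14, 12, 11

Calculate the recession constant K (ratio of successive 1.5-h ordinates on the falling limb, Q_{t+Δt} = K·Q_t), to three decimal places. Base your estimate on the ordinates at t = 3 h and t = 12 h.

K ≈ 0.837

Using the recession-limb readings at t = 3 h and t = 12 h: Q falls from 32 to 11 cfs over 6 intervals.
K = (Q₂/Q₁)^(1/6) = (11/32)^(1/6) = 0.837.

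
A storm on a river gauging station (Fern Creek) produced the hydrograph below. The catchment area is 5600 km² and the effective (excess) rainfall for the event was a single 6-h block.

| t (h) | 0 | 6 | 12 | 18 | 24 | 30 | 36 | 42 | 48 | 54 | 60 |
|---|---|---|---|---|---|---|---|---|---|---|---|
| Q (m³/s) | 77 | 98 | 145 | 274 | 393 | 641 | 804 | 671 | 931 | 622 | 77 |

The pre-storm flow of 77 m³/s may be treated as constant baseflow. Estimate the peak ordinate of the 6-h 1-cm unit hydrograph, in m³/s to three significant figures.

U_p ≈ 570 m³/s

Direct runoff: 0.0, 21.0, 68.0, 197.0, 316.0, 564.0, 727.0, 594.0, 854.0, 545.0, 0.0 m³/s; ΣQ_DR = 3886 m³/s, peak = 854.0 m³/s.
Runoff depth d = ΣQ_DR·Δt / A = 3886 × 21600 / (5600 km²) = 14.99 mm.
The 1-cm UH is the DRH scaled by (10 mm)/d, so U_p = 854.0 × 10/14.99 = 570 m³/s.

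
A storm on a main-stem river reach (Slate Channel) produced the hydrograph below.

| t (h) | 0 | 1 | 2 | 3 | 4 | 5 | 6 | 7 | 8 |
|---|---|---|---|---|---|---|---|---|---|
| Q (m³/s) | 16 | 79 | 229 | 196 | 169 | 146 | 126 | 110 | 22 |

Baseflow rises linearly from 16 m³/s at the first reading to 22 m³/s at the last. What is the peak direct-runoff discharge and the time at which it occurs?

Q_p = 211.50 m³/s at t = 2 h

Subtracting baseflow gives direct-runoff ordinates: 0.00, 62.25, 211.50, 177.75, 150.00, 126.25, 105.50, 88.75, 0.00 m³/s.
The maximum is 211.50 m³/s, occurring at the reading for t = 2 h.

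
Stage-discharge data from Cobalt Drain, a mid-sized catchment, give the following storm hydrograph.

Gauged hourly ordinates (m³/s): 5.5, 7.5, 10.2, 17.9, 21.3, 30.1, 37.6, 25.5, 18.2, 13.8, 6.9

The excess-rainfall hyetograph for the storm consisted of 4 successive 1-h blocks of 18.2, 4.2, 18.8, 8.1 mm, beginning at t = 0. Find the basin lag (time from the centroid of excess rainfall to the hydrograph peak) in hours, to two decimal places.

t_L ≈ 4.16 h

Centroid of excess rainfall: t_c = Σ P_i·t̄_i / ΣP_i = 1.8408 h (block centres at 0.5, 1.5, 2.5, 3.5 h).
Hydrograph peak occurs at t = 6 h, so basin lag t_L = 6 − 1.8408 = 4.16 h.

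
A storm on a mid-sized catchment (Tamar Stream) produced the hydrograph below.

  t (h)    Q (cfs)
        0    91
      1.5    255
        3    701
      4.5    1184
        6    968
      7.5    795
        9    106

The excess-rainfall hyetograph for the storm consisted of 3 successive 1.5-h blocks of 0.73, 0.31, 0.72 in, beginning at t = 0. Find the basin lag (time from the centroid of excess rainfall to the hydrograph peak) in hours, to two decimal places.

t_L ≈ 2.26 h

Centroid of excess rainfall: t_c = Σ P_i·t̄_i / ΣP_i = 2.2415 h (block centres at 0.75, 2.25, 3.75 h).
Hydrograph peak occurs at t = 4.5 h, so basin lag t_L = 4.5 − 2.2415 = 2.26 h.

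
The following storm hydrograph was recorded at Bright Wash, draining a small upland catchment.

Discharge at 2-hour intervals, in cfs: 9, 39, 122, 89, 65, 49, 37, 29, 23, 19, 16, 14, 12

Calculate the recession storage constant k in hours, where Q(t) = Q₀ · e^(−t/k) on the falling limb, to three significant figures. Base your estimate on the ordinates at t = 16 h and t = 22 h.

k ≈ 12.1 h

On the falling limb, Q drops from 23 to 14 cfs between t = 16 h and t = 22 h (Δt = 6 h).
k = −Δt / ln(Q₂/Q₁) = −6 / ln(14/23) = 12.1 h.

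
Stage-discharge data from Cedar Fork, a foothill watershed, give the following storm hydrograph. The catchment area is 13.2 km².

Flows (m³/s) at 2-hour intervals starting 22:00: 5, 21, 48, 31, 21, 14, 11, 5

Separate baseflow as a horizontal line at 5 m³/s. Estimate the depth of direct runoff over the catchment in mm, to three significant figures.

d ≈ 63.3 mm

Direct runoff: 0.0, 16.0, 43.0, 26.0, 16.0, 9.0, 6.0, 0.0 m³/s; ΣQ_DR = 116.0 m³/s.
V = ΣQ_DR · Δt = 116.0 × 7200 s = 8.352 × 10^5 m³.
Over A = 13.2 km², depth = V / A = 63.3 mm.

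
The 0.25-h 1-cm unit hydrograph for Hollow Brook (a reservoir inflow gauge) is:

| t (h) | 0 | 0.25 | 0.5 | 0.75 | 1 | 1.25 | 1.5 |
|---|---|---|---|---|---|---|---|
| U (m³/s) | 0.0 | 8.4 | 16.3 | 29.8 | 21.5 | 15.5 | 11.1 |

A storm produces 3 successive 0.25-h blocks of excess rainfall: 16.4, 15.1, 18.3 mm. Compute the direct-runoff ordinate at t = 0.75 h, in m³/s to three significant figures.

Q ≈ 88.9 m³/s

By discrete convolution, Q_j = Σ (P_i / 10 mm) · U_{j−i}.
At t = 0.75 h (j=3): Q = (16.4/10)·29.8 + (15.1/10)·16.3 + (18.3/10)·8.4 = 88.9 m³/s.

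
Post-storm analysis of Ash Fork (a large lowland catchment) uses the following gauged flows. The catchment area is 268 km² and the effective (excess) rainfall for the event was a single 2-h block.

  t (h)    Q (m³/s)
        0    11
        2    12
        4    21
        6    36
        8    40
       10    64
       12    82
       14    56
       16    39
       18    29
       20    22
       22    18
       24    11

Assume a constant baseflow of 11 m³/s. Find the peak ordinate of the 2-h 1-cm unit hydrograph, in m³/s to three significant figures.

U_p ≈ 88.7 m³/s

Direct runoff: 0.0, 1.0, 10.0, 25.0, 29.0, 53.0, 71.0, 45.0, 28.0, 18.0, 11.0, 7.0, 0.0 m³/s; ΣQ_DR = 298.0 m³/s, peak = 71.0 m³/s.
Runoff depth d = ΣQ_DR·Δt / A = 298.0 × 7200 / (268 km²) = 8.006 mm.
The 1-cm UH is the DRH scaled by (10 mm)/d, so U_p = 71.0 × 10/8.006 = 88.7 m³/s.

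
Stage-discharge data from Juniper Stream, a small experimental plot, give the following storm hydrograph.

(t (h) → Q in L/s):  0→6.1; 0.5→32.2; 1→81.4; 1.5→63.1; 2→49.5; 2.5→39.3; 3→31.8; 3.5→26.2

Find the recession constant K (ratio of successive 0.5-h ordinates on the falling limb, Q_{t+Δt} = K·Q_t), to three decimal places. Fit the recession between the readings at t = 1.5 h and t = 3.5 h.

K ≈ 0.803

Using the recession-limb readings at t = 1.5 h and t = 3.5 h: Q falls from 63.1 to 26.2 L/s over 4 intervals.
K = (Q₂/Q₁)^(1/4) = (26.2/63.1)^(1/4) = 0.803.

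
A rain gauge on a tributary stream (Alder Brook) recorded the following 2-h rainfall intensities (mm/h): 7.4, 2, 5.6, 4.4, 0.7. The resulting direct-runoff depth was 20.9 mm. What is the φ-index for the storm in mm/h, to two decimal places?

φ ≈ 2.32 mm/h

Only the 3 blocks with intensity above φ contribute runoff: 7.4, 5.6, 4.4 mm/h.
Σ(I−φ)·Δt = d  ⇒  (7.4+5.6+4.4 − 3φ)·2 = 20.9
φ = (17.40 − 20.9/2) / 3 = 2.32 mm/h.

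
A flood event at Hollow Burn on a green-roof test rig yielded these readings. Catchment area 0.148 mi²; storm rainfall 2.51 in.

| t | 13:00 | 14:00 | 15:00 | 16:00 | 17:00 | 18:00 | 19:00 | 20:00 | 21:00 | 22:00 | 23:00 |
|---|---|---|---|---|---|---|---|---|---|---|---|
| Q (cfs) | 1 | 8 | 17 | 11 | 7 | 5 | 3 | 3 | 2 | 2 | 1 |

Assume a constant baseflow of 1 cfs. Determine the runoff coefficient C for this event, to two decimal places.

ΣQ_DR = 49.00 cfs; V = ΣQ_DR·Δt = 1.764 × 10^5 ft³.
Runoff depth d = V / A = 0.5130 in.
C = d / P = 0.5130 / 2.51 = 0.20.

C ≈ 0.20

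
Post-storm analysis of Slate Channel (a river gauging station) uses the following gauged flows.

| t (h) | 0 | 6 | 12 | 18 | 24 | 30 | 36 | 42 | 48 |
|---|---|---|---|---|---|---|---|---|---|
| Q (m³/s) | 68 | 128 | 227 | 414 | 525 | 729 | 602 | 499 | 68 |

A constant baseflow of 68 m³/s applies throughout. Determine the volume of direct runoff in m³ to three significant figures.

Direct-runoff ordinates (Q − Q_b): 0.0, 60.0, 159.0, 346.0, 457.0, 661.0, 534.0, 431.0, 0.0 m³/s.
ΣQ_DR = 2648 m³/s.
With Δt = 6 h = 21600 s, V = ΣQ_DR · Δt = 2648 × 21600 = 5.72 × 10^7 m³.

V ≈ 5.72 × 10^7 m³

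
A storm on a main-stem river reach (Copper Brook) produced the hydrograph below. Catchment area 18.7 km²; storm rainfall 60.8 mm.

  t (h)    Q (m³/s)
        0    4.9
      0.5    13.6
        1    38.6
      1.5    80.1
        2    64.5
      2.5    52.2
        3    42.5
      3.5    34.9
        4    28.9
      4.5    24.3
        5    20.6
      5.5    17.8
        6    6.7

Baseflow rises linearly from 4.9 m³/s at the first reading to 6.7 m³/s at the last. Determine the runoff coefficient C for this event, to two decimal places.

C ≈ 0.56

ΣQ_DR = 354.2 m³/s; V = ΣQ_DR·Δt = 6.376 × 10^5 m³.
Runoff depth d = V / A = 34.09 mm.
C = d / P = 34.09 / 60.8 = 0.56.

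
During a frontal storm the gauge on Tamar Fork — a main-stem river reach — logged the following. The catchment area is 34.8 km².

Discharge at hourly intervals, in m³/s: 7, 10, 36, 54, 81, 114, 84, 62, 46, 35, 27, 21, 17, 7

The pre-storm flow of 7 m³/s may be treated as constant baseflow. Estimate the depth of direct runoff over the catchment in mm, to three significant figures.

Direct runoff: 0.0, 3.0, 29.0, 47.0, 74.0, 107.0, 77.0, 55.0, 39.0, 28.0, 20.0, 14.0, 10.0, 0.0 m³/s; ΣQ_DR = 503.0 m³/s.
V = ΣQ_DR · Δt = 503.0 × 3600 s = 1.811 × 10^6 m³.
Over A = 34.8 km², depth = V / A = 52.0 mm.

d ≈ 52.0 mm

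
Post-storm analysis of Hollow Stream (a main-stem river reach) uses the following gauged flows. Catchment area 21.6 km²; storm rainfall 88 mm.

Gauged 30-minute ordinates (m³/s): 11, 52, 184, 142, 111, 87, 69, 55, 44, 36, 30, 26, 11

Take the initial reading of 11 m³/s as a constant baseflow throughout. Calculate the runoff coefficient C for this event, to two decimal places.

ΣQ_DR = 715.0 m³/s; V = ΣQ_DR·Δt = 1.287 × 10^6 m³.
Runoff depth d = V / A = 59.58 mm.
C = d / P = 59.58 / 88 = 0.68.

C ≈ 0.68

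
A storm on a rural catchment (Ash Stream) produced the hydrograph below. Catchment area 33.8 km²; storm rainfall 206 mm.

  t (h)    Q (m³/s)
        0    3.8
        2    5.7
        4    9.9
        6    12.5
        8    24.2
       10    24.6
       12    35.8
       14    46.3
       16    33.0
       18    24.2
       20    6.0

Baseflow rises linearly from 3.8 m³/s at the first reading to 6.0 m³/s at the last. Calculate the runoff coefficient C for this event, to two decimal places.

ΣQ_DR = 172.1 m³/s; V = ΣQ_DR·Δt = 1.239 × 10^6 m³.
Runoff depth d = V / A = 36.66 mm.
C = d / P = 36.66 / 206 = 0.18.

C ≈ 0.18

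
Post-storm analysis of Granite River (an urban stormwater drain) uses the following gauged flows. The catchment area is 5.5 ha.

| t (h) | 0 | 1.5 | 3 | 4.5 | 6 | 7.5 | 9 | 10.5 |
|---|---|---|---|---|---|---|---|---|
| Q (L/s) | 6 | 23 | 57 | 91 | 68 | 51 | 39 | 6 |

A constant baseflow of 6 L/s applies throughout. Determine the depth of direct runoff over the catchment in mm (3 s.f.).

d ≈ 28.8 mm

Direct runoff: 0.0, 17.0, 51.0, 85.0, 62.0, 45.0, 33.0, 0.0 L/s; ΣQ_DR = 293.0 L/s.
V = ΣQ_DR · Δt = 293.0 × 5400 s = 1.582 × 10^6 L.
Over A = 5.5 ha, depth = V / A = 28.8 mm.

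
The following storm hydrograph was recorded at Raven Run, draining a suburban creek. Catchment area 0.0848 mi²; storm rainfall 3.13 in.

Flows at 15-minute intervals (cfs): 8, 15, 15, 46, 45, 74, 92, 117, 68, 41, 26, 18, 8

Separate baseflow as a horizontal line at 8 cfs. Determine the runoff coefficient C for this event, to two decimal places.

ΣQ_DR = 469.0 cfs; V = ΣQ_DR·Δt = 4.221 × 10^5 ft³.
Runoff depth d = V / A = 2.143 in.
C = d / P = 2.143 / 3.13 = 0.68.

C ≈ 0.68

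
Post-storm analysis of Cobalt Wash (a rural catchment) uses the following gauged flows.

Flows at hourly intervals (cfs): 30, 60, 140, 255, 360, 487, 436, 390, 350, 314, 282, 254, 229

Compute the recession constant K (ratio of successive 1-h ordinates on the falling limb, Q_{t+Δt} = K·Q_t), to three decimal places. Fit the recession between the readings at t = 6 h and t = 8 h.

K ≈ 0.896

Using the recession-limb readings at t = 6 h and t = 8 h: Q falls from 436 to 350 cfs over 2 intervals.
K = (Q₂/Q₁)^(1/2) = (350/436)^(1/2) = 0.896.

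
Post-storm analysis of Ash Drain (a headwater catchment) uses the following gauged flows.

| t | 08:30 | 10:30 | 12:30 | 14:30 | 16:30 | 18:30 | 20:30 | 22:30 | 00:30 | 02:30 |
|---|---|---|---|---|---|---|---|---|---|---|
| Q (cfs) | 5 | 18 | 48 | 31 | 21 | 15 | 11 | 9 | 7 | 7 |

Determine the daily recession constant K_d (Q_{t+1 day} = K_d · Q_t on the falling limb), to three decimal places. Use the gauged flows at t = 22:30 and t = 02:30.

Between t = 22:30 and t = 02:30 the flow falls from 9 to 7 cfs over 2×2 h = 4 h.
Per-interval ratio K = (7/9)^(1/2) = 0.8819; K_d = K^(24/2) = 0.221.

K_d ≈ 0.221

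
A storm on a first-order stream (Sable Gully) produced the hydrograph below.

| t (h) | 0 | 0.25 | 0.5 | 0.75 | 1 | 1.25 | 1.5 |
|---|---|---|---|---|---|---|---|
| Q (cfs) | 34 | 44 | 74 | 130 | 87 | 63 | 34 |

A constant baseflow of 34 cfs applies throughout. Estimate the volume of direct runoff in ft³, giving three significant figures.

V ≈ 2.05 × 10^5 ft³

Direct-runoff ordinates (Q − Q_b): 0.0, 10.0, 40.0, 96.0, 53.0, 29.0, 0.0 cfs.
ΣQ_DR = 228.0 cfs.
With Δt = 0.25 h = 900 s, V = ΣQ_DR · Δt = 228.0 × 900 = 2.05 × 10^5 ft³.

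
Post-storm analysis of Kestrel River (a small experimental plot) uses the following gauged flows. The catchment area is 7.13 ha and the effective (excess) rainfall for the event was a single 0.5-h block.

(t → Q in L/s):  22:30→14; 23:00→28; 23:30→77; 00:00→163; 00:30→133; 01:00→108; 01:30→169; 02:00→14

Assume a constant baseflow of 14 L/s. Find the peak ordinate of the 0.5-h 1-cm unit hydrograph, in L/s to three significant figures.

U_p ≈ 103 L/s

Direct runoff: 0.0, 14.0, 63.0, 149.0, 119.0, 94.0, 155.0, 0.0 L/s; ΣQ_DR = 594.0 L/s, peak = 155.0 L/s.
Runoff depth d = ΣQ_DR·Δt / A = 594.0 × 1800 / (7.13 ha) = 15.00 mm.
The 1-cm UH is the DRH scaled by (10 mm)/d, so U_p = 155.0 × 10/15.00 = 103 L/s.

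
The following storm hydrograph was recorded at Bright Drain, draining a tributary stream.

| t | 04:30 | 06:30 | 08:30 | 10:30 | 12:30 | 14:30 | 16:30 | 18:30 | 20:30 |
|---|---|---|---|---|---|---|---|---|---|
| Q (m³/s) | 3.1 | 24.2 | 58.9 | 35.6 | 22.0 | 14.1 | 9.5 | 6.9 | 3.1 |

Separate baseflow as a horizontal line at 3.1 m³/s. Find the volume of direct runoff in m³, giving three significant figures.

V ≈ 1.08 × 10^6 m³

Direct-runoff ordinates (Q − Q_b): 0.0, 21.1, 55.8, 32.5, 18.9, 11.0, 6.4, 3.8, 0.0 m³/s.
ΣQ_DR = 149.5 m³/s.
With Δt = 2 h = 7200 s, V = ΣQ_DR · Δt = 149.5 × 7200 = 1.08 × 10^6 m³.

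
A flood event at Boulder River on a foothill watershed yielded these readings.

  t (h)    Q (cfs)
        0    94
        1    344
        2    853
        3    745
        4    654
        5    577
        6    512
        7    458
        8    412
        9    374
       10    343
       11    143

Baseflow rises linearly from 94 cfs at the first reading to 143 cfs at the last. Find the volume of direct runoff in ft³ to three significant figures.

V ≈ 1.47 × 10^7 ft³

Direct-runoff ordinates (Q − Q_b): 0.00, 245.55, 750.09, 637.64, 542.18, 460.73, 391.27, 332.82, 282.36, 239.91, 204.45, 0.00 cfs.
ΣQ_DR = 4087 cfs.
With Δt = 1 h = 3600 s, V = ΣQ_DR · Δt = 4087 × 3600 = 1.47 × 10^7 ft³.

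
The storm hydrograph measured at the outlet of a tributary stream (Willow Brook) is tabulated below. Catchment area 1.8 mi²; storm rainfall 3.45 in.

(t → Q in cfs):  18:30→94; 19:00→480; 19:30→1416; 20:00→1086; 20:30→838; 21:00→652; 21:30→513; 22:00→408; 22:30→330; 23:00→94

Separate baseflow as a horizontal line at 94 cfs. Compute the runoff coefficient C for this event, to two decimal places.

ΣQ_DR = 4971 cfs; V = ΣQ_DR·Δt = 8.948 × 10^6 ft³.
Runoff depth d = V / A = 2.140 in.
C = d / P = 2.140 / 3.45 = 0.62.

C ≈ 0.62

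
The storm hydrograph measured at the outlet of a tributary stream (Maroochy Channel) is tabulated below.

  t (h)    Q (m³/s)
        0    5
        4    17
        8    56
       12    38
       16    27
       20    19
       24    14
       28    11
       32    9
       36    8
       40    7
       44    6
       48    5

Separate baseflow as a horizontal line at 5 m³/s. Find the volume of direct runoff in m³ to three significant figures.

V ≈ 2.26 × 10^6 m³

Direct-runoff ordinates (Q − Q_b): 0.0, 12.0, 51.0, 33.0, 22.0, 14.0, 9.0, 6.0, 4.0, 3.0, 2.0, 1.0, 0.0 m³/s.
ΣQ_DR = 157.0 m³/s.
With Δt = 4 h = 14400 s, V = ΣQ_DR · Δt = 157.0 × 14400 = 2.26 × 10^6 m³.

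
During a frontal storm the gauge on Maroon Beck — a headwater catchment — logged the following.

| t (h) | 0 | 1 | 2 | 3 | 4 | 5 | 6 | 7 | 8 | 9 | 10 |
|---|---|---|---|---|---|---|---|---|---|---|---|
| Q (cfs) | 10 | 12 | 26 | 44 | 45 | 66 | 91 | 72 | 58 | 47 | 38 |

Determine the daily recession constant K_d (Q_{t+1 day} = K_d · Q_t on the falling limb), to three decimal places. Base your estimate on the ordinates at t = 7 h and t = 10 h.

Between t = 7 h and t = 10 h the flow falls from 72 to 38 cfs over 3×1 h = 3 h.
Per-interval ratio K = (38/72)^(1/3) = 0.8081; K_d = K^(24/1) = 0.006.

K_d ≈ 0.006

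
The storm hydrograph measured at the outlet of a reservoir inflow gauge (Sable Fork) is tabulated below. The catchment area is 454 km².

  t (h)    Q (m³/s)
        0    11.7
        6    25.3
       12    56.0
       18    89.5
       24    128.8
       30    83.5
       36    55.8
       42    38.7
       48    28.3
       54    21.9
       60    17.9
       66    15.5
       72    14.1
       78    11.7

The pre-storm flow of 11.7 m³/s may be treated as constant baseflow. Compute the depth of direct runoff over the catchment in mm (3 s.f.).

Direct runoff: 0.0, 13.6, 44.3, 77.8, 117.1, 71.8, 44.1, 27.0, 16.6, 10.2, 6.2, 3.8, 2.4, 0.0 m³/s; ΣQ_DR = 434.9 m³/s.
V = ΣQ_DR · Δt = 434.9 × 21600 s = 9.394 × 10^6 m³.
Over A = 454 km², depth = V / A = 20.7 mm.

d ≈ 20.7 mm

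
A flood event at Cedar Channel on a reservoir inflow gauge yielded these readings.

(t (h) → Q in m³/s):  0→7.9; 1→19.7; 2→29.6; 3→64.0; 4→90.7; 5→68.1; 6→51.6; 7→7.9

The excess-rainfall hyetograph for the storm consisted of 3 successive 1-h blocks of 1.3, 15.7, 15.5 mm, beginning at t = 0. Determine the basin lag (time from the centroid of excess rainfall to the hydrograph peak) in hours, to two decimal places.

t_L ≈ 2.06 h

Centroid of excess rainfall: t_c = Σ P_i·t̄_i / ΣP_i = 1.9369 h (block centres at 0.5, 1.5, 2.5 h).
Hydrograph peak occurs at t = 4 h, so basin lag t_L = 4 − 1.9369 = 2.06 h.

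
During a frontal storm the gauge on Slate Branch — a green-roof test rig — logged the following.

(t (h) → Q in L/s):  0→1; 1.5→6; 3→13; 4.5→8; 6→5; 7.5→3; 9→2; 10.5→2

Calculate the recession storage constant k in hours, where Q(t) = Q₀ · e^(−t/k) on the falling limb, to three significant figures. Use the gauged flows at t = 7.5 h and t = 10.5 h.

On the falling limb, Q drops from 3 to 2 L/s between t = 7.5 h and t = 10.5 h (Δt = 3 h).
k = −Δt / ln(Q₂/Q₁) = −3 / ln(2/3) = 7.40 h.

k ≈ 7.40 h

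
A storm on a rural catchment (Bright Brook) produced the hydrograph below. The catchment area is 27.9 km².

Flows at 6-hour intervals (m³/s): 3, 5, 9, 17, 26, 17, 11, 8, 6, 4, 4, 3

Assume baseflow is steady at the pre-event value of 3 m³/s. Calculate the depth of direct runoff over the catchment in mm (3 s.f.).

d ≈ 59.6 mm

Direct runoff: 0.0, 2.0, 6.0, 14.0, 23.0, 14.0, 8.0, 5.0, 3.0, 1.0, 1.0, 0.0 m³/s; ΣQ_DR = 77.00 m³/s.
V = ΣQ_DR · Δt = 77.00 × 21600 s = 1.663 × 10^6 m³.
Over A = 27.9 km², depth = V / A = 59.6 mm.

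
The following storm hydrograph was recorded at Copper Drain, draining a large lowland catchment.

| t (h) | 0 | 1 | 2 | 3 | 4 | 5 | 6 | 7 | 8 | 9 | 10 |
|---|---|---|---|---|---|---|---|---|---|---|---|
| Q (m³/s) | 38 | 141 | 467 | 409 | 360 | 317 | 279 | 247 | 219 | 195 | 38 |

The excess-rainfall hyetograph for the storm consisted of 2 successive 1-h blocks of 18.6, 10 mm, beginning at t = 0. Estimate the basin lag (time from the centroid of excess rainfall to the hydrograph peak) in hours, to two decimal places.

t_L ≈ 1.15 h

Centroid of excess rainfall: t_c = Σ P_i·t̄_i / ΣP_i = 0.8497 h (block centres at 0.5, 1.5 h).
Hydrograph peak occurs at t = 2 h, so basin lag t_L = 2 − 0.8497 = 1.15 h.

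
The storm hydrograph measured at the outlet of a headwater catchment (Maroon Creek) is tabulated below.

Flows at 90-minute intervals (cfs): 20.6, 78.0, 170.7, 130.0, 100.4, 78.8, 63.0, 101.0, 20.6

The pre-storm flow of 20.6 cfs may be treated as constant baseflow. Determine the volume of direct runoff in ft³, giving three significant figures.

Direct-runoff ordinates (Q − Q_b): 0.0, 57.4, 150.1, 109.4, 79.8, 58.2, 42.4, 80.4, 0.0 cfs.
ΣQ_DR = 577.7 cfs.
With Δt = 1.5 h = 5400 s, V = ΣQ_DR · Δt = 577.7 × 5400 = 3.12 × 10^6 ft³.

V ≈ 3.12 × 10^6 ft³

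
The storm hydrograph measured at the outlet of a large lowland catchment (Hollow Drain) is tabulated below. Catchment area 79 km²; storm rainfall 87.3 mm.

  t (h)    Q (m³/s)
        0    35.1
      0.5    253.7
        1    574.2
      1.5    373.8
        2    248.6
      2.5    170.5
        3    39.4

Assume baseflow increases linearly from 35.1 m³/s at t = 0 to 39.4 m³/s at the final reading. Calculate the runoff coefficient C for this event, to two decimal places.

C ≈ 0.37

ΣQ_DR = 1435 m³/s; V = ΣQ_DR·Δt = 2.582 × 10^6 m³.
Runoff depth d = V / A = 32.69 mm.
C = d / P = 32.69 / 87.3 = 0.37.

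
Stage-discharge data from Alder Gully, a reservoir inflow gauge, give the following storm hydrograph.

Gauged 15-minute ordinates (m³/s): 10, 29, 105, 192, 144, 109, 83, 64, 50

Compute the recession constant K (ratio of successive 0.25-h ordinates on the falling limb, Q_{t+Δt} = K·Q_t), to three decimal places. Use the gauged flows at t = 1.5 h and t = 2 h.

K ≈ 0.776

Using the recession-limb readings at t = 1.5 h and t = 2 h: Q falls from 83 to 50 m³/s over 2 intervals.
K = (Q₂/Q₁)^(1/2) = (50/83)^(1/2) = 0.776.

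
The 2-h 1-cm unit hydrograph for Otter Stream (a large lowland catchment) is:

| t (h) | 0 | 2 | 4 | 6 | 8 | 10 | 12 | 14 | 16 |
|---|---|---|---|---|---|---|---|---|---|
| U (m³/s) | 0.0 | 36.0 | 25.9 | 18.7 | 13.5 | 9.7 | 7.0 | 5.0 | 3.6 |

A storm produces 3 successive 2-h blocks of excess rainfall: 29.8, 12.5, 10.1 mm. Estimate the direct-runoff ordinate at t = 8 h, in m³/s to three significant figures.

By discrete convolution, Q_j = Σ (P_i / 10 mm) · U_{j−i}.
At t = 8 h (j=4): Q = (29.8/10)·13.5 + (12.5/10)·18.7 + (10.1/10)·25.9 = 89.8 m³/s.

Q ≈ 89.8 m³/s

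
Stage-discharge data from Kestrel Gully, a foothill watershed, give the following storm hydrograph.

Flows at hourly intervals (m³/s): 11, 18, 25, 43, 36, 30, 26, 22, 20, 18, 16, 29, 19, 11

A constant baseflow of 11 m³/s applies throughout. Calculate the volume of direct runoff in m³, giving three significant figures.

V ≈ 6.12 × 10^5 m³

Direct-runoff ordinates (Q − Q_b): 0.0, 7.0, 14.0, 32.0, 25.0, 19.0, 15.0, 11.0, 9.0, 7.0, 5.0, 18.0, 8.0, 0.0 m³/s.
ΣQ_DR = 170.0 m³/s.
With Δt = 1 h = 3600 s, V = ΣQ_DR · Δt = 170.0 × 3600 = 6.12 × 10^5 m³.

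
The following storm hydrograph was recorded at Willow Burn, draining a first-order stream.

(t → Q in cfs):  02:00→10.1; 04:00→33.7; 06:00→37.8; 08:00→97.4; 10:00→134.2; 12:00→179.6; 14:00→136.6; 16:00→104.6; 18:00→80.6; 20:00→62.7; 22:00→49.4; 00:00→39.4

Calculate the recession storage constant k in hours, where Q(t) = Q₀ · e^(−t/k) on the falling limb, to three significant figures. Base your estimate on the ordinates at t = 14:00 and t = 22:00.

On the falling limb, Q drops from 136.6 to 49.4 cfs between t = 14:00 and t = 22:00 (Δt = 8 h).
k = −Δt / ln(Q₂/Q₁) = −8 / ln(49.4/136.6) = 7.87 h.

k ≈ 7.87 h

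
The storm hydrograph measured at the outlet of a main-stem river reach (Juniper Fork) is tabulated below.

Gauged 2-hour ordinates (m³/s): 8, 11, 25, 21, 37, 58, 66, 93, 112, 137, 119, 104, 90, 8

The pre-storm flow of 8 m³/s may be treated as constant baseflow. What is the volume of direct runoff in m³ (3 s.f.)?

V ≈ 5.59 × 10^6 m³

Direct-runoff ordinates (Q − Q_b): 0.0, 3.0, 17.0, 13.0, 29.0, 50.0, 58.0, 85.0, 104.0, 129.0, 111.0, 96.0, 82.0, 0.0 m³/s.
ΣQ_DR = 777.0 m³/s.
With Δt = 2 h = 7200 s, V = ΣQ_DR · Δt = 777.0 × 7200 = 5.59 × 10^6 m³.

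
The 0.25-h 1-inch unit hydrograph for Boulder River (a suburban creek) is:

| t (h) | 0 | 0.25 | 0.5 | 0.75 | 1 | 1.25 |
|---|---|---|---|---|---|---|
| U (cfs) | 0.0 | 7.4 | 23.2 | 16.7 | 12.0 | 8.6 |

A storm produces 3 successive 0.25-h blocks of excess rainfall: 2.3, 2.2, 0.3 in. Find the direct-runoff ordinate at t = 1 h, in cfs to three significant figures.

By discrete convolution, Q_j = Σ (P_i / 1 in) · U_{j−i}.
At t = 1 h (j=4): Q = (2.3/1)·12.0 + (2.2/1)·16.7 + (0.3/1)·23.2 = 71.3 cfs.

Q ≈ 71.3 cfs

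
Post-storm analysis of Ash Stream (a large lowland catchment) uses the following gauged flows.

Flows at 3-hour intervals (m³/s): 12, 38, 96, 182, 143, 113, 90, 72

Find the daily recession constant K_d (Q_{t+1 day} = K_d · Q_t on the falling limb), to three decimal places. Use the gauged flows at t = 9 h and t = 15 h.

Between t = 9 h and t = 15 h the flow falls from 182 to 113 m³/s over 2×3 h = 6 h.
Per-interval ratio K = (113/182)^(1/2) = 0.7880; K_d = K^(24/3) = 0.149.

K_d ≈ 0.149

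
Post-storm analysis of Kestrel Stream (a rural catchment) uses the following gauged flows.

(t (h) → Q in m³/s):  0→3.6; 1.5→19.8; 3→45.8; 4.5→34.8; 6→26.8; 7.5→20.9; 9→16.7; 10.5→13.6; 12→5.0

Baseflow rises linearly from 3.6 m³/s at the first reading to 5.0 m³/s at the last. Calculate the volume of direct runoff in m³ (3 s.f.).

Direct-runoff ordinates (Q − Q_b): 0.00, 16.02, 41.85, 30.68, 22.50, 16.43, 12.05, 8.78, 0.00 m³/s.
ΣQ_DR = 148.3 m³/s.
With Δt = 1.5 h = 5400 s, V = ΣQ_DR · Δt = 148.3 × 5400 = 8.01 × 10^5 m³.

V ≈ 8.01 × 10^5 m³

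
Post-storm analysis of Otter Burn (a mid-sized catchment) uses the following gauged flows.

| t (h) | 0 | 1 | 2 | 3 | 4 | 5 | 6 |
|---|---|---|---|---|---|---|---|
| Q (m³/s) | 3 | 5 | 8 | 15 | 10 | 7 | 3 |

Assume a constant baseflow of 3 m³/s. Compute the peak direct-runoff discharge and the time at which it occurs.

Subtracting baseflow gives direct-runoff ordinates: 0.0, 2.0, 5.0, 12.0, 7.0, 4.0, 0.0 m³/s.
The maximum is 12.0 m³/s, occurring at the reading for t = 3 h.

Q_p = 12.0 m³/s at t = 3 h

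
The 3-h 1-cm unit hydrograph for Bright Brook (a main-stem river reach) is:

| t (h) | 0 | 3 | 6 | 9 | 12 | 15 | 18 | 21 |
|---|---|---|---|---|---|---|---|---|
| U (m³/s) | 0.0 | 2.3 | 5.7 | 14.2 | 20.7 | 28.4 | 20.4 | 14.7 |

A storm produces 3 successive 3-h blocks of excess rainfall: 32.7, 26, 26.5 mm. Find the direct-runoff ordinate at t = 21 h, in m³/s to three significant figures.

By discrete convolution, Q_j = Σ (P_i / 10 mm) · U_{j−i}.
At t = 21 h (j=7): Q = (32.7/10)·14.7 + (26/10)·20.4 + (26.5/10)·28.4 = 176 m³/s.

Q ≈ 176 m³/s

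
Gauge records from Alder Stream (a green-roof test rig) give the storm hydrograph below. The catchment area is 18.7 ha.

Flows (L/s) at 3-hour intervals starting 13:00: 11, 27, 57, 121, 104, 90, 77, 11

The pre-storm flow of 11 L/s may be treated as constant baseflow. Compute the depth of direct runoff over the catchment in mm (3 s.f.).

d ≈ 23.7 mm

Direct runoff: 0.0, 16.0, 46.0, 110.0, 93.0, 79.0, 66.0, 0.0 L/s; ΣQ_DR = 410.0 L/s.
V = ΣQ_DR · Δt = 410.0 × 10800 s = 4.428 × 10^6 L.
Over A = 18.7 ha, depth = V / A = 23.7 mm.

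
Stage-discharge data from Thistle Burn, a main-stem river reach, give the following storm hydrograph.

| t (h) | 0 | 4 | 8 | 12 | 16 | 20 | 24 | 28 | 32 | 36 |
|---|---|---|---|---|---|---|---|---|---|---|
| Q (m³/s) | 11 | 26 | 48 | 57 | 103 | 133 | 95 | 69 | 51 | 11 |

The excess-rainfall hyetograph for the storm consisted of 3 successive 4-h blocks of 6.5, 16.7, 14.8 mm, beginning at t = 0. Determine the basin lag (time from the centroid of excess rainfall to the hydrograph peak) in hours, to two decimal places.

Centroid of excess rainfall: t_c = Σ P_i·t̄_i / ΣP_i = 6.8737 h (block centres at 2, 6, 10 h).
Hydrograph peak occurs at t = 20 h, so basin lag t_L = 20 − 6.8737 = 13.13 h.

t_L ≈ 13.13 h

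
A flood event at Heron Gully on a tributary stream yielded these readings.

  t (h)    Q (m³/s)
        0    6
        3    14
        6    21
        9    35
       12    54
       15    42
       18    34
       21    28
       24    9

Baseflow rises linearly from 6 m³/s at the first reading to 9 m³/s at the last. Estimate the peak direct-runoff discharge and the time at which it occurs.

Subtracting baseflow gives direct-runoff ordinates: 0.00, 7.62, 14.25, 27.88, 46.50, 34.12, 25.75, 19.38, 0.00 m³/s.
The maximum is 46.50 m³/s, occurring at the reading for t = 12 h.

Q_p = 46.50 m³/s at t = 12 h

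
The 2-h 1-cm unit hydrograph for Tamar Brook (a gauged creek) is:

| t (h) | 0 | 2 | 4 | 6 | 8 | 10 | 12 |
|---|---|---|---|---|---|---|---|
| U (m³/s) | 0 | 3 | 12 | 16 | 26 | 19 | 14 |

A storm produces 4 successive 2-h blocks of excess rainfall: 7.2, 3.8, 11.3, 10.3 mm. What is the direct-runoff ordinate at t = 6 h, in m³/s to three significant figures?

By discrete convolution, Q_j = Σ (P_i / 10 mm) · U_{j−i}.
At t = 6 h (j=3): Q = (7.2/10)·16 + (3.8/10)·12 + (11.3/10)·3 + (10.3/10)·0 = 19.5 m³/s.

Q ≈ 19.5 m³/s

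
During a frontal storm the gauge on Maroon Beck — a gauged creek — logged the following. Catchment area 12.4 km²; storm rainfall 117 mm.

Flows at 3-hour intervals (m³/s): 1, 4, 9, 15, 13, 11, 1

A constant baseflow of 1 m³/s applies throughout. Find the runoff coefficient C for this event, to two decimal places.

ΣQ_DR = 47.00 m³/s; V = ΣQ_DR·Δt = 5.076 × 10^5 m³.
Runoff depth d = V / A = 40.94 mm.
C = d / P = 40.94 / 117 = 0.35.

C ≈ 0.35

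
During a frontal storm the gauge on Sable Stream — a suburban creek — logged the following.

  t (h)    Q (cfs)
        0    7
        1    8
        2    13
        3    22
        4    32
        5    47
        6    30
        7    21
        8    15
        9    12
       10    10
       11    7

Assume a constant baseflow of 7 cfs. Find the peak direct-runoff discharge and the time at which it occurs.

Subtracting baseflow gives direct-runoff ordinates: 0.0, 1.0, 6.0, 15.0, 25.0, 40.0, 23.0, 14.0, 8.0, 5.0, 3.0, 0.0 cfs.
The maximum is 40.0 cfs, occurring at the reading for t = 5 h.

Q_p = 40.0 cfs at t = 5 h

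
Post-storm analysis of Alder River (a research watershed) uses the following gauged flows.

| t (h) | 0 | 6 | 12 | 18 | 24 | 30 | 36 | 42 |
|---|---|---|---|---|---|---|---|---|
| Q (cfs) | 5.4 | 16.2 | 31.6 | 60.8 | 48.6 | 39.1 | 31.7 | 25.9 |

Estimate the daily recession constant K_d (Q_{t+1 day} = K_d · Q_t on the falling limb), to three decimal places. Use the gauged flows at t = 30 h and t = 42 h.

Between t = 30 h and t = 42 h the flow falls from 39.1 to 25.9 cfs over 2×6 h = 12 h.
Per-interval ratio K = (25.9/39.1)^(1/2) = 0.8139; K_d = K^(24/6) = 0.439.

K_d ≈ 0.439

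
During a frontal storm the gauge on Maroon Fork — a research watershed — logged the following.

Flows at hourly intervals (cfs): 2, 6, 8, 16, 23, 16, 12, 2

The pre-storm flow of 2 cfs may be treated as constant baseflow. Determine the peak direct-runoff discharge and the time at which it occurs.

Subtracting baseflow gives direct-runoff ordinates: 0.0, 4.0, 6.0, 14.0, 21.0, 14.0, 10.0, 0.0 cfs.
The maximum is 21.0 cfs, occurring at the reading for t = 4 h.

Q_p = 21.0 cfs at t = 4 h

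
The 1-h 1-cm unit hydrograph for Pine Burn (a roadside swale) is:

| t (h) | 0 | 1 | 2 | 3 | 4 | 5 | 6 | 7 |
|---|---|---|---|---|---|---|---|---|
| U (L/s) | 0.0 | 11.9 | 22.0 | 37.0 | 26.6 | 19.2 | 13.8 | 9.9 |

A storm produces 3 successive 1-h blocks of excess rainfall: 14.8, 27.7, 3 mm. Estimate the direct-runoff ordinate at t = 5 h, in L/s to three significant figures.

By discrete convolution, Q_j = Σ (P_i / 10 mm) · U_{j−i}.
At t = 5 h (j=5): Q = (14.8/10)·19.2 + (27.7/10)·26.6 + (3/10)·37.0 = 113 L/s.

Q ≈ 113 L/s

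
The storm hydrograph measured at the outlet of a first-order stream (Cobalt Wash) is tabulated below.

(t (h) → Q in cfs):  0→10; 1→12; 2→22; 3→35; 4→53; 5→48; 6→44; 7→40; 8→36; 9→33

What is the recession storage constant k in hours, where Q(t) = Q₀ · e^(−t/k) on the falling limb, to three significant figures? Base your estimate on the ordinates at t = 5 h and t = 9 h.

On the falling limb, Q drops from 48 to 33 cfs between t = 5 h and t = 9 h (Δt = 4 h).
k = −Δt / ln(Q₂/Q₁) = −4 / ln(33/48) = 10.7 h.

k ≈ 10.7 h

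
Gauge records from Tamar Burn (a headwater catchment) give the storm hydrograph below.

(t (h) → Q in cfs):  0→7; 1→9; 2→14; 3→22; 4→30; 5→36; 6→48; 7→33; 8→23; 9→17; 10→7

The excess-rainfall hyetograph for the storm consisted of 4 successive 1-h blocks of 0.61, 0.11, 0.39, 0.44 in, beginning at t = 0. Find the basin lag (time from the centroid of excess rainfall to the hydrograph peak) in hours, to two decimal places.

Centroid of excess rainfall: t_c = Σ P_i·t̄_i / ΣP_i = 1.9258 h (block centres at 0.5, 1.5, 2.5, 3.5 h).
Hydrograph peak occurs at t = 6 h, so basin lag t_L = 6 − 1.9258 = 4.07 h.

t_L ≈ 4.07 h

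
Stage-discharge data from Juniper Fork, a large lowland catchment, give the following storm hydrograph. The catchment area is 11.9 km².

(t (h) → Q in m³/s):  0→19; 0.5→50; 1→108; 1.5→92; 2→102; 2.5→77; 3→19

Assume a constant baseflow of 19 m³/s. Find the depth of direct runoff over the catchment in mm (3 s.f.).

Direct runoff: 0.0, 31.0, 89.0, 73.0, 83.0, 58.0, 0.0 m³/s; ΣQ_DR = 334.0 m³/s.
V = ΣQ_DR · Δt = 334.0 × 1800 s = 6.012 × 10^5 m³.
Over A = 11.9 km², depth = V / A = 50.5 mm.

d ≈ 50.5 mm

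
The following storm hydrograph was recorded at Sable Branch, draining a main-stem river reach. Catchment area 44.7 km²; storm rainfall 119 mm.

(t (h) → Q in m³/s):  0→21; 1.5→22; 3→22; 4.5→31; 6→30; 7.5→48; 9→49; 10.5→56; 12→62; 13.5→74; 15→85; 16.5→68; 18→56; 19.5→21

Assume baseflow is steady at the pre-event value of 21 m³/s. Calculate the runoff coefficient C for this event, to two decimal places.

ΣQ_DR = 351.0 m³/s; V = ΣQ_DR·Δt = 1.895 × 10^6 m³.
Runoff depth d = V / A = 42.40 mm.
C = d / P = 42.40 / 119 = 0.36.

C ≈ 0.36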